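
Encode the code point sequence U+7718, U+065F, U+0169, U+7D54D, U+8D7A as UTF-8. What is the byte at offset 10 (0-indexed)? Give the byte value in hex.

U+7718 → 3-byte form E7 9C 98 at offsets 0–2.
U+065F → 2-byte form D9 9F at offsets 3–4.
U+0169 → 2-byte form C5 A9 at offsets 5–6.
U+7D54D → 4-byte form F1 BD 95 8D at offsets 7–10.
Offset 10 falls in char 4's range; it's byte 4 of F1 BD 95 8D = 0x8D.

0x8D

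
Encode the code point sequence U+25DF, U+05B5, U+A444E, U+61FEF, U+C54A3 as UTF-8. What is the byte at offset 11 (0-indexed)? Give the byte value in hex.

0xBF

U+25DF → 3-byte form E2 97 9F at offsets 0–2.
U+05B5 → 2-byte form D6 B5 at offsets 3–4.
U+A444E → 4-byte form F2 A4 91 8E at offsets 5–8.
U+61FEF → 4-byte form F1 A1 BF AF at offsets 9–12.
Offset 11 falls in char 4's range; it's byte 3 of F1 A1 BF AF = 0xBF.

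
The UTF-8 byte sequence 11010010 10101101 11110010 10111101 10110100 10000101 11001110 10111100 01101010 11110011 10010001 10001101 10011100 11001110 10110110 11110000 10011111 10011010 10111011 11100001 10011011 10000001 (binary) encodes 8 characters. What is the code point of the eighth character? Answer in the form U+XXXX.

Offset 0: leading byte 0xD2 = 11010010 → 2-byte char #1 = D2 AD.
Offset 2: leading byte 0xF2 = 11110010 → 4-byte char #2 = F2 BD B4 85.
Offset 6: leading byte 0xCE = 11001110 → 2-byte char #3 = CE BC.
Offset 8: leading byte 0x6A = 01101010 → 1-byte char #4 = 6A.
Offset 9: leading byte 0xF3 = 11110011 → 4-byte char #5 = F3 91 8D 9C.
Offset 13: leading byte 0xCE = 11001110 → 2-byte char #6 = CE B6.
Offset 15: leading byte 0xF0 = 11110000 → 4-byte char #7 = F0 9F 9A BB.
Offset 19: leading byte 0xE1 = 11100001 → 3-byte char #8 = E1 9B 81.
Leading byte 0xE1 = 11100001 matches 1110xxxx → 3-byte sequence.
Byte 1: 0xE1 = 11100001, payload 0001 (4 bits).
Byte 2: 0x9B = 10011011 (10xxxxxx ✓), payload 011011.
Byte 3: 0x81 = 10000001 (10xxxxxx ✓), payload 000001.
Concatenate: 0001011011000001 = 0x16C1 (16 bits → U+16C1).

U+16C1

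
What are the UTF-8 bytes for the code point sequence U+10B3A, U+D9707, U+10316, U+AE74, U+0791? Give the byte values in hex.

F0 90 AC BA F3 99 9C 87 F0 90 8C 96 EA B9 B4 DE 91

U+10B3A: 4-byte form → F0 90 AC BA.
U+D9707: 4-byte form → F3 99 9C 87.
U+10316: 4-byte form → F0 90 8C 96.
U+AE74: 3-byte form → EA B9 B4.
U+0791: 2-byte form → DE 91.
Concatenated (17 bytes): F0 90 AC BA F3 99 9C 87 F0 90 8C 96 EA B9 B4 DE 91.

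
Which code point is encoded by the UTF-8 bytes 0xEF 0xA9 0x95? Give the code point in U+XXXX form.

Leading byte 0xEF = 11101111 matches 1110xxxx → 3-byte sequence.
Byte 1: 0xEF = 11101111, payload 1111 (4 bits).
Byte 2: 0xA9 = 10101001 (10xxxxxx ✓), payload 101001.
Byte 3: 0x95 = 10010101 (10xxxxxx ✓), payload 010101.
Concatenate: 1111101001010101 = 0xFA55 (16 bits → U+FA55).

U+FA55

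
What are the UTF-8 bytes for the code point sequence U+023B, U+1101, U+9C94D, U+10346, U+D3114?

U+023B: 2-byte form → C8 BB.
U+1101: 3-byte form → E1 84 81.
U+9C94D: 4-byte form → F2 9C A5 8D.
U+10346: 4-byte form → F0 90 8D 86.
U+D3114: 4-byte form → F3 93 84 94.
Concatenated (17 bytes): C8 BB E1 84 81 F2 9C A5 8D F0 90 8D 86 F3 93 84 94.

C8 BB E1 84 81 F2 9C A5 8D F0 90 8D 86 F3 93 84 94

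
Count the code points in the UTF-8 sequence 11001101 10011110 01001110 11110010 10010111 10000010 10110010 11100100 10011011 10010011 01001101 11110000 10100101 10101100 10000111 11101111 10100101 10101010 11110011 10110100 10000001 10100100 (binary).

8

Byte at offset 0: 0xCD = 11001101 → 2-byte char (#1). Advance 2.
Byte at offset 2: 0x4E = 01001110 → 1-byte char (#2). Advance 1.
Byte at offset 3: 0xF2 = 11110010 → 4-byte char (#3). Advance 4.
Byte at offset 7: 0xE4 = 11100100 → 3-byte char (#4). Advance 3.
Byte at offset 10: 0x4D = 01001101 → 1-byte char (#5). Advance 1.
Byte at offset 11: 0xF0 = 11110000 → 4-byte char (#6). Advance 4.
Byte at offset 15: 0xEF = 11101111 → 3-byte char (#7). Advance 3.
Byte at offset 18: 0xF3 = 11110011 → 4-byte char (#8). Advance 4.
Reached end at offset 22 after 8 code points.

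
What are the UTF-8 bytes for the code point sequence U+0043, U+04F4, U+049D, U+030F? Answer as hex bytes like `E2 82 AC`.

U+0043: 1-byte form → 43.
U+04F4: 2-byte form → D3 B4.
U+049D: 2-byte form → D2 9D.
U+030F: 2-byte form → CC 8F.
Concatenated (7 bytes): 43 D3 B4 D2 9D CC 8F.

43 D3 B4 D2 9D CC 8F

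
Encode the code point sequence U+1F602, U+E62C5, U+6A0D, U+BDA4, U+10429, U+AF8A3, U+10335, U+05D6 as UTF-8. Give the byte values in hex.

F0 9F 98 82 F3 A6 8B 85 E6 A8 8D EB B6 A4 F0 90 90 A9 F2 AF A2 A3 F0 90 8C B5 D7 96

U+1F602: 4-byte form → F0 9F 98 82.
U+E62C5: 4-byte form → F3 A6 8B 85.
U+6A0D: 3-byte form → E6 A8 8D.
U+BDA4: 3-byte form → EB B6 A4.
U+10429: 4-byte form → F0 90 90 A9.
U+AF8A3: 4-byte form → F2 AF A2 A3.
U+10335: 4-byte form → F0 90 8C B5.
U+05D6: 2-byte form → D7 96.
Concatenated (28 bytes): F0 9F 98 82 F3 A6 8B 85 E6 A8 8D EB B6 A4 F0 90 90 A9 F2 AF A2 A3 F0 90 8C B5 D7 96.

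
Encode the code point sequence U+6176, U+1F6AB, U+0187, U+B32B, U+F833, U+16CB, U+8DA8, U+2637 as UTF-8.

E6 85 B6 F0 9F 9A AB C6 87 EB 8C AB EF A0 B3 E1 9B 8B E8 B6 A8 E2 98 B7

U+6176: 3-byte form → E6 85 B6.
U+1F6AB: 4-byte form → F0 9F 9A AB.
U+0187: 2-byte form → C6 87.
U+B32B: 3-byte form → EB 8C AB.
U+F833: 3-byte form → EF A0 B3.
U+16CB: 3-byte form → E1 9B 8B.
U+8DA8: 3-byte form → E8 B6 A8.
U+2637: 3-byte form → E2 98 B7.
Concatenated (24 bytes): E6 85 B6 F0 9F 9A AB C6 87 EB 8C AB EF A0 B3 E1 9B 8B E8 B6 A8 E2 98 B7.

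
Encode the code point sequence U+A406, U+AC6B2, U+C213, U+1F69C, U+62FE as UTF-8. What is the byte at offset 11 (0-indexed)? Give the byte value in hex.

0x9F

U+A406 → 3-byte form EA 90 86 at offsets 0–2.
U+AC6B2 → 4-byte form F2 AC 9A B2 at offsets 3–6.
U+C213 → 3-byte form EC 88 93 at offsets 7–9.
U+1F69C → 4-byte form F0 9F 9A 9C at offsets 10–13.
Offset 11 falls in char 4's range; it's byte 2 of F0 9F 9A 9C = 0x9F.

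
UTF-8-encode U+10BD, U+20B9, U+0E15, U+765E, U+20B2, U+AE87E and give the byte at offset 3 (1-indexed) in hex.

1-indexed offset 3 is 0-indexed offset 2.
U+10BD → 3-byte form E1 82 BD at offsets 0–2.
Offset 2 falls in char 1's range; it's byte 3 of E1 82 BD = 0xBD.

0xBD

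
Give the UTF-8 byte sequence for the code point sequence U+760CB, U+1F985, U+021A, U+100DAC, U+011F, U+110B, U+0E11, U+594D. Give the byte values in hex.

F1 B6 83 8B F0 9F A6 85 C8 9A F4 80 B6 AC C4 9F E1 84 8B E0 B8 91 E5 A5 8D

U+760CB: 4-byte form → F1 B6 83 8B.
U+1F985: 4-byte form → F0 9F A6 85.
U+021A: 2-byte form → C8 9A.
U+100DAC: 4-byte form → F4 80 B6 AC.
U+011F: 2-byte form → C4 9F.
U+110B: 3-byte form → E1 84 8B.
U+0E11: 3-byte form → E0 B8 91.
U+594D: 3-byte form → E5 A5 8D.
Concatenated (25 bytes): F1 B6 83 8B F0 9F A6 85 C8 9A F4 80 B6 AC C4 9F E1 84 8B E0 B8 91 E5 A5 8D.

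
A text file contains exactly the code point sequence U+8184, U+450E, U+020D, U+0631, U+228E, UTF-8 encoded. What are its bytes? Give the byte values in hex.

U+8184: 3-byte form → E8 86 84.
U+450E: 3-byte form → E4 94 8E.
U+020D: 2-byte form → C8 8D.
U+0631: 2-byte form → D8 B1.
U+228E: 3-byte form → E2 8A 8E.
Concatenated (13 bytes): E8 86 84 E4 94 8E C8 8D D8 B1 E2 8A 8E.

E8 86 84 E4 94 8E C8 8D D8 B1 E2 8A 8E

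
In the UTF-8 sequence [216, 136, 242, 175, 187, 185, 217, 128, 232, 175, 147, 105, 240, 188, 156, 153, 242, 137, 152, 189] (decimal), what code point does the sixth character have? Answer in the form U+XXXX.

Offset 0: leading byte 0xD8 = 11011000 → 2-byte char #1 = D8 88.
Offset 2: leading byte 0xF2 = 11110010 → 4-byte char #2 = F2 AF BB B9.
Offset 6: leading byte 0xD9 = 11011001 → 2-byte char #3 = D9 80.
Offset 8: leading byte 0xE8 = 11101000 → 3-byte char #4 = E8 AF 93.
Offset 11: leading byte 0x69 = 01101001 → 1-byte char #5 = 69.
Offset 12: leading byte 0xF0 = 11110000 → 4-byte char #6 = F0 BC 9C 99.
Leading byte 0xF0 = 11110000 matches 11110xxx → 4-byte sequence.
Byte 1: 0xF0 = 11110000, payload 000 (3 bits).
Byte 2: 0xBC = 10111100 (10xxxxxx ✓), payload 111100.
Byte 3: 0x9C = 10011100 (10xxxxxx ✓), payload 011100.
Byte 4: 0x99 = 10011001 (10xxxxxx ✓), payload 011001.
Concatenate: 000111100011100011001 = 0x3C719 (21 bits → U+3C719).

U+3C719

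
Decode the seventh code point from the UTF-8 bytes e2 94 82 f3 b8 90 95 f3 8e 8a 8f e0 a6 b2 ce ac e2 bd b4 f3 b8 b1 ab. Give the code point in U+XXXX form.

Offset 0: leading byte 0xE2 = 11100010 → 3-byte char #1 = E2 94 82.
Offset 3: leading byte 0xF3 = 11110011 → 4-byte char #2 = F3 B8 90 95.
Offset 7: leading byte 0xF3 = 11110011 → 4-byte char #3 = F3 8E 8A 8F.
Offset 11: leading byte 0xE0 = 11100000 → 3-byte char #4 = E0 A6 B2.
Offset 14: leading byte 0xCE = 11001110 → 2-byte char #5 = CE AC.
Offset 16: leading byte 0xE2 = 11100010 → 3-byte char #6 = E2 BD B4.
Offset 19: leading byte 0xF3 = 11110011 → 4-byte char #7 = F3 B8 B1 AB.
Leading byte 0xF3 = 11110011 matches 11110xxx → 4-byte sequence.
Byte 1: 0xF3 = 11110011, payload 011 (3 bits).
Byte 2: 0xB8 = 10111000 (10xxxxxx ✓), payload 111000.
Byte 3: 0xB1 = 10110001 (10xxxxxx ✓), payload 110001.
Byte 4: 0xAB = 10101011 (10xxxxxx ✓), payload 101011.
Concatenate: 011111000110001101011 = 0xF8C6B (21 bits → U+F8C6B).

U+F8C6B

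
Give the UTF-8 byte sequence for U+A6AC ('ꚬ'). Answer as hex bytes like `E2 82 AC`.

U+A6AC = 0xA6AC = 42668 decimal. In range U+0800–U+FFFF → 3-byte form: 1110xxxx 10xxxxxx 10xxxxxx.
Binary (16 bits): 1010011010101100.
Split 4+6+6: 1010 | 011010 | 101100.
Byte 1: 11101010 = 0xEA.
Byte 2: 10011010 = 0x9A.
Byte 3: 10101100 = 0xAC.

EA 9A AC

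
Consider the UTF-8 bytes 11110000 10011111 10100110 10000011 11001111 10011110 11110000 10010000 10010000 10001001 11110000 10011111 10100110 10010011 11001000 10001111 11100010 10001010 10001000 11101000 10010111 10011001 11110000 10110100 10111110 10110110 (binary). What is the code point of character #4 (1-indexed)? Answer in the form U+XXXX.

Offset 0: leading byte 0xF0 = 11110000 → 4-byte char #1 = F0 9F A6 83.
Offset 4: leading byte 0xCF = 11001111 → 2-byte char #2 = CF 9E.
Offset 6: leading byte 0xF0 = 11110000 → 4-byte char #3 = F0 90 90 89.
Offset 10: leading byte 0xF0 = 11110000 → 4-byte char #4 = F0 9F A6 93.
Leading byte 0xF0 = 11110000 matches 11110xxx → 4-byte sequence.
Byte 1: 0xF0 = 11110000, payload 000 (3 bits).
Byte 2: 0x9F = 10011111 (10xxxxxx ✓), payload 011111.
Byte 3: 0xA6 = 10100110 (10xxxxxx ✓), payload 100110.
Byte 4: 0x93 = 10010011 (10xxxxxx ✓), payload 010011.
Concatenate: 000011111100110010011 = 0x1F993 (21 bits → U+1F993).

U+1F993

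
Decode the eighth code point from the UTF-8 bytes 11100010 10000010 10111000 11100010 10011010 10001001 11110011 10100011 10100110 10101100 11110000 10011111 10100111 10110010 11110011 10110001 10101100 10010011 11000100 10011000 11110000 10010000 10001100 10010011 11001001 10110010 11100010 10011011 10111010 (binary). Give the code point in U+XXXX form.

U+0272

Offset 0: leading byte 0xE2 = 11100010 → 3-byte char #1 = E2 82 B8.
Offset 3: leading byte 0xE2 = 11100010 → 3-byte char #2 = E2 9A 89.
Offset 6: leading byte 0xF3 = 11110011 → 4-byte char #3 = F3 A3 A6 AC.
Offset 10: leading byte 0xF0 = 11110000 → 4-byte char #4 = F0 9F A7 B2.
Offset 14: leading byte 0xF3 = 11110011 → 4-byte char #5 = F3 B1 AC 93.
Offset 18: leading byte 0xC4 = 11000100 → 2-byte char #6 = C4 98.
Offset 20: leading byte 0xF0 = 11110000 → 4-byte char #7 = F0 90 8C 93.
Offset 24: leading byte 0xC9 = 11001001 → 2-byte char #8 = C9 B2.
Leading byte 0xC9 = 11001001 matches 110xxxxx → 2-byte sequence.
Byte 1: 0xC9 = 11001001, payload 01001 (5 bits).
Byte 2: 0xB2 = 10110010 (10xxxxxx ✓), payload 110010.
Concatenate: 01001110010 = 0x272 (11 bits → U+0272).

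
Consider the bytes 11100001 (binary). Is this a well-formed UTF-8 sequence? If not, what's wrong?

Leading byte 0xE1 = 11100001 → 3-byte form, but only 1 byte is present.

invalid (sequence truncated)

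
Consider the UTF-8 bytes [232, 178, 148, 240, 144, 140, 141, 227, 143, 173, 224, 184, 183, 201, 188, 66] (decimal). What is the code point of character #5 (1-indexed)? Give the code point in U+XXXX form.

Offset 0: leading byte 0xE8 = 11101000 → 3-byte char #1 = E8 B2 94.
Offset 3: leading byte 0xF0 = 11110000 → 4-byte char #2 = F0 90 8C 8D.
Offset 7: leading byte 0xE3 = 11100011 → 3-byte char #3 = E3 8F AD.
Offset 10: leading byte 0xE0 = 11100000 → 3-byte char #4 = E0 B8 B7.
Offset 13: leading byte 0xC9 = 11001001 → 2-byte char #5 = C9 BC.
Leading byte 0xC9 = 11001001 matches 110xxxxx → 2-byte sequence.
Byte 1: 0xC9 = 11001001, payload 01001 (5 bits).
Byte 2: 0xBC = 10111100 (10xxxxxx ✓), payload 111100.
Concatenate: 01001111100 = 0x27C (11 bits → U+027C).

U+027C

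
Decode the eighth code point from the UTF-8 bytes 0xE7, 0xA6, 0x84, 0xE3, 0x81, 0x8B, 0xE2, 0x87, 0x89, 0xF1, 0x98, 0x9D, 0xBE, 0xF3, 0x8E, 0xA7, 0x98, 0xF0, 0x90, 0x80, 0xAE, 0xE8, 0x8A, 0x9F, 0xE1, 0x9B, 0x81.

U+16C1

Offset 0: leading byte 0xE7 = 11100111 → 3-byte char #1 = E7 A6 84.
Offset 3: leading byte 0xE3 = 11100011 → 3-byte char #2 = E3 81 8B.
Offset 6: leading byte 0xE2 = 11100010 → 3-byte char #3 = E2 87 89.
Offset 9: leading byte 0xF1 = 11110001 → 4-byte char #4 = F1 98 9D BE.
Offset 13: leading byte 0xF3 = 11110011 → 4-byte char #5 = F3 8E A7 98.
Offset 17: leading byte 0xF0 = 11110000 → 4-byte char #6 = F0 90 80 AE.
Offset 21: leading byte 0xE8 = 11101000 → 3-byte char #7 = E8 8A 9F.
Offset 24: leading byte 0xE1 = 11100001 → 3-byte char #8 = E1 9B 81.
Leading byte 0xE1 = 11100001 matches 1110xxxx → 3-byte sequence.
Byte 1: 0xE1 = 11100001, payload 0001 (4 bits).
Byte 2: 0x9B = 10011011 (10xxxxxx ✓), payload 011011.
Byte 3: 0x81 = 10000001 (10xxxxxx ✓), payload 000001.
Concatenate: 0001011011000001 = 0x16C1 (16 bits → U+16C1).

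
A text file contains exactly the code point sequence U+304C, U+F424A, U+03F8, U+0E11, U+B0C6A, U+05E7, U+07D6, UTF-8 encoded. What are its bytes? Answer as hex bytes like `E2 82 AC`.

U+304C: 3-byte form → E3 81 8C.
U+F424A: 4-byte form → F3 B4 89 8A.
U+03F8: 2-byte form → CF B8.
U+0E11: 3-byte form → E0 B8 91.
U+B0C6A: 4-byte form → F2 B0 B1 AA.
U+05E7: 2-byte form → D7 A7.
U+07D6: 2-byte form → DF 96.
Concatenated (20 bytes): E3 81 8C F3 B4 89 8A CF B8 E0 B8 91 F2 B0 B1 AA D7 A7 DF 96.

E3 81 8C F3 B4 89 8A CF B8 E0 B8 91 F2 B0 B1 AA D7 A7 DF 96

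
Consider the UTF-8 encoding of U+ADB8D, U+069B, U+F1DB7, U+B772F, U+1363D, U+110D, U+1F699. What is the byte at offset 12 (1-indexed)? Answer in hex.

0xB7

1-indexed offset 12 is 0-indexed offset 11.
U+ADB8D → 4-byte form F2 AD AE 8D at offsets 0–3.
U+069B → 2-byte form DA 9B at offsets 4–5.
U+F1DB7 → 4-byte form F3 B1 B6 B7 at offsets 6–9.
U+B772F → 4-byte form F2 B7 9C AF at offsets 10–13.
Offset 11 falls in char 4's range; it's byte 2 of F2 B7 9C AF = 0xB7.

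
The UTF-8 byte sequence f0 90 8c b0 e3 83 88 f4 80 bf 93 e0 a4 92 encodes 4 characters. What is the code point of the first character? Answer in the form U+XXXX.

U+10330

Offset 0: leading byte 0xF0 = 11110000 → 4-byte char #1 = F0 90 8C B0.
Leading byte 0xF0 = 11110000 matches 11110xxx → 4-byte sequence.
Byte 1: 0xF0 = 11110000, payload 000 (3 bits).
Byte 2: 0x90 = 10010000 (10xxxxxx ✓), payload 010000.
Byte 3: 0x8C = 10001100 (10xxxxxx ✓), payload 001100.
Byte 4: 0xB0 = 10110000 (10xxxxxx ✓), payload 110000.
Concatenate: 000010000001100110000 = 0x10330 (21 bits → U+10330).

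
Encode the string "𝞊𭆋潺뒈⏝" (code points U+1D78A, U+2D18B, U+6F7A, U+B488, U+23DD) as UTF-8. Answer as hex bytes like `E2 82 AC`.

F0 9D 9E 8A F0 AD 86 8B E6 BD BA EB 92 88 E2 8F 9D

U+1D78A: 4-byte form → F0 9D 9E 8A.
U+2D18B: 4-byte form → F0 AD 86 8B.
U+6F7A: 3-byte form → E6 BD BA.
U+B488: 3-byte form → EB 92 88.
U+23DD: 3-byte form → E2 8F 9D.
Concatenated (17 bytes): F0 9D 9E 8A F0 AD 86 8B E6 BD BA EB 92 88 E2 8F 9D.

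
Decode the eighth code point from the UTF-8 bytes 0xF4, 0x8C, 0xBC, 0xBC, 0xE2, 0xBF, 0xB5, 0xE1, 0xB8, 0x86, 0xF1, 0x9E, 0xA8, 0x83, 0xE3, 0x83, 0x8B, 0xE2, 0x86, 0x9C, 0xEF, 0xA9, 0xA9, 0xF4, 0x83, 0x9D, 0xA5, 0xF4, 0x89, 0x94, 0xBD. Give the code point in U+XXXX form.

Offset 0: leading byte 0xF4 = 11110100 → 4-byte char #1 = F4 8C BC BC.
Offset 4: leading byte 0xE2 = 11100010 → 3-byte char #2 = E2 BF B5.
Offset 7: leading byte 0xE1 = 11100001 → 3-byte char #3 = E1 B8 86.
Offset 10: leading byte 0xF1 = 11110001 → 4-byte char #4 = F1 9E A8 83.
Offset 14: leading byte 0xE3 = 11100011 → 3-byte char #5 = E3 83 8B.
Offset 17: leading byte 0xE2 = 11100010 → 3-byte char #6 = E2 86 9C.
Offset 20: leading byte 0xEF = 11101111 → 3-byte char #7 = EF A9 A9.
Offset 23: leading byte 0xF4 = 11110100 → 4-byte char #8 = F4 83 9D A5.
Leading byte 0xF4 = 11110100 matches 11110xxx → 4-byte sequence.
Byte 1: 0xF4 = 11110100, payload 100 (3 bits).
Byte 2: 0x83 = 10000011 (10xxxxxx ✓), payload 000011.
Byte 3: 0x9D = 10011101 (10xxxxxx ✓), payload 011101.
Byte 4: 0xA5 = 10100101 (10xxxxxx ✓), payload 100101.
Concatenate: 100000011011101100101 = 0x103765 (21 bits → U+103765).

U+103765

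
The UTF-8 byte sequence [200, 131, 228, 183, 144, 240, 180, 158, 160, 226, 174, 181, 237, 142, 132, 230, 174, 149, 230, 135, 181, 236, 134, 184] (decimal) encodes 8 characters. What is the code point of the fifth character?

Offset 0: leading byte 0xC8 = 11001000 → 2-byte char #1 = C8 83.
Offset 2: leading byte 0xE4 = 11100100 → 3-byte char #2 = E4 B7 90.
Offset 5: leading byte 0xF0 = 11110000 → 4-byte char #3 = F0 B4 9E A0.
Offset 9: leading byte 0xE2 = 11100010 → 3-byte char #4 = E2 AE B5.
Offset 12: leading byte 0xED = 11101101 → 3-byte char #5 = ED 8E 84.
Leading byte 0xED = 11101101 matches 1110xxxx → 3-byte sequence.
Byte 1: 0xED = 11101101, payload 1101 (4 bits).
Byte 2: 0x8E = 10001110 (10xxxxxx ✓), payload 001110.
Byte 3: 0x84 = 10000100 (10xxxxxx ✓), payload 000100.
Concatenate: 1101001110000100 = 0xD384 (16 bits → U+D384).

U+D384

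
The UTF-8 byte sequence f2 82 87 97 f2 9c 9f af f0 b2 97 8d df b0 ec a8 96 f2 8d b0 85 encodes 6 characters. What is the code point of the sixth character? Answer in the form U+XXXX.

Offset 0: leading byte 0xF2 = 11110010 → 4-byte char #1 = F2 82 87 97.
Offset 4: leading byte 0xF2 = 11110010 → 4-byte char #2 = F2 9C 9F AF.
Offset 8: leading byte 0xF0 = 11110000 → 4-byte char #3 = F0 B2 97 8D.
Offset 12: leading byte 0xDF = 11011111 → 2-byte char #4 = DF B0.
Offset 14: leading byte 0xEC = 11101100 → 3-byte char #5 = EC A8 96.
Offset 17: leading byte 0xF2 = 11110010 → 4-byte char #6 = F2 8D B0 85.
Leading byte 0xF2 = 11110010 matches 11110xxx → 4-byte sequence.
Byte 1: 0xF2 = 11110010, payload 010 (3 bits).
Byte 2: 0x8D = 10001101 (10xxxxxx ✓), payload 001101.
Byte 3: 0xB0 = 10110000 (10xxxxxx ✓), payload 110000.
Byte 4: 0x85 = 10000101 (10xxxxxx ✓), payload 000101.
Concatenate: 010001101110000000101 = 0x8DC05 (21 bits → U+8DC05).

U+8DC05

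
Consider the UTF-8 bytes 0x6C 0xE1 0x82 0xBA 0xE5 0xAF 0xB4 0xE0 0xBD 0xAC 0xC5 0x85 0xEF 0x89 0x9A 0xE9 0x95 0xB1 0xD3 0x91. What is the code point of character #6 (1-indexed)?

U+F25A

Offset 0: leading byte 0x6C = 01101100 → 1-byte char #1 = 6C.
Offset 1: leading byte 0xE1 = 11100001 → 3-byte char #2 = E1 82 BA.
Offset 4: leading byte 0xE5 = 11100101 → 3-byte char #3 = E5 AF B4.
Offset 7: leading byte 0xE0 = 11100000 → 3-byte char #4 = E0 BD AC.
Offset 10: leading byte 0xC5 = 11000101 → 2-byte char #5 = C5 85.
Offset 12: leading byte 0xEF = 11101111 → 3-byte char #6 = EF 89 9A.
Leading byte 0xEF = 11101111 matches 1110xxxx → 3-byte sequence.
Byte 1: 0xEF = 11101111, payload 1111 (4 bits).
Byte 2: 0x89 = 10001001 (10xxxxxx ✓), payload 001001.
Byte 3: 0x9A = 10011010 (10xxxxxx ✓), payload 011010.
Concatenate: 1111001001011010 = 0xF25A (16 bits → U+F25A).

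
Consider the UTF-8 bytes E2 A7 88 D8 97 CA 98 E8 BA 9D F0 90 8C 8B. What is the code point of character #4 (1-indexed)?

Offset 0: leading byte 0xE2 = 11100010 → 3-byte char #1 = E2 A7 88.
Offset 3: leading byte 0xD8 = 11011000 → 2-byte char #2 = D8 97.
Offset 5: leading byte 0xCA = 11001010 → 2-byte char #3 = CA 98.
Offset 7: leading byte 0xE8 = 11101000 → 3-byte char #4 = E8 BA 9D.
Leading byte 0xE8 = 11101000 matches 1110xxxx → 3-byte sequence.
Byte 1: 0xE8 = 11101000, payload 1000 (4 bits).
Byte 2: 0xBA = 10111010 (10xxxxxx ✓), payload 111010.
Byte 3: 0x9D = 10011101 (10xxxxxx ✓), payload 011101.
Concatenate: 1000111010011101 = 0x8E9D (16 bits → U+8E9D).

U+8E9D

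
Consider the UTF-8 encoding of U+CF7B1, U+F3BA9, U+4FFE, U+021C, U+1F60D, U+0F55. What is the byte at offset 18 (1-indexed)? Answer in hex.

1-indexed offset 18 is 0-indexed offset 17.
U+CF7B1 → 4-byte form F3 8F 9E B1 at offsets 0–3.
U+F3BA9 → 4-byte form F3 B3 AE A9 at offsets 4–7.
U+4FFE → 3-byte form E4 BF BE at offsets 8–10.
U+021C → 2-byte form C8 9C at offsets 11–12.
U+1F60D → 4-byte form F0 9F 98 8D at offsets 13–16.
U+0F55 → 3-byte form E0 BD 95 at offsets 17–19.
Offset 17 falls in char 6's range; it's byte 1 of E0 BD 95 = 0xE0.

0xE0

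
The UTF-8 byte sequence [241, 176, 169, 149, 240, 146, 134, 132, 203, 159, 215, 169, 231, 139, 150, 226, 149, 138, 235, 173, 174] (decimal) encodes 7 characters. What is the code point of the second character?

U+12184

Offset 0: leading byte 0xF1 = 11110001 → 4-byte char #1 = F1 B0 A9 95.
Offset 4: leading byte 0xF0 = 11110000 → 4-byte char #2 = F0 92 86 84.
Leading byte 0xF0 = 11110000 matches 11110xxx → 4-byte sequence.
Byte 1: 0xF0 = 11110000, payload 000 (3 bits).
Byte 2: 0x92 = 10010010 (10xxxxxx ✓), payload 010010.
Byte 3: 0x86 = 10000110 (10xxxxxx ✓), payload 000110.
Byte 4: 0x84 = 10000100 (10xxxxxx ✓), payload 000100.
Concatenate: 000010010000110000100 = 0x12184 (21 bits → U+12184).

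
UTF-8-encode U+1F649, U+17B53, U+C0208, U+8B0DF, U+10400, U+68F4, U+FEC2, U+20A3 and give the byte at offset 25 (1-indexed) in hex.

0xBB

1-indexed offset 25 is 0-indexed offset 24.
U+1F649 → 4-byte form F0 9F 99 89 at offsets 0–3.
U+17B53 → 4-byte form F0 97 AD 93 at offsets 4–7.
U+C0208 → 4-byte form F3 80 88 88 at offsets 8–11.
U+8B0DF → 4-byte form F2 8B 83 9F at offsets 12–15.
U+10400 → 4-byte form F0 90 90 80 at offsets 16–19.
U+68F4 → 3-byte form E6 A3 B4 at offsets 20–22.
U+FEC2 → 3-byte form EF BB 82 at offsets 23–25.
Offset 24 falls in char 7's range; it's byte 2 of EF BB 82 = 0xBB.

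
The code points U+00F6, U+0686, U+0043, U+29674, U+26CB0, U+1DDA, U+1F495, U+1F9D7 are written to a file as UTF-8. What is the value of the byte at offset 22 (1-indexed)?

1-indexed offset 22 is 0-indexed offset 21.
U+00F6 → 2-byte form C3 B6 at offsets 0–1.
U+0686 → 2-byte form DA 86 at offsets 2–3.
U+0043 → 1-byte form 43 at offsets 4–4.
U+29674 → 4-byte form F0 A9 99 B4 at offsets 5–8.
U+26CB0 → 4-byte form F0 A6 B2 B0 at offsets 9–12.
U+1DDA → 3-byte form E1 B7 9A at offsets 13–15.
U+1F495 → 4-byte form F0 9F 92 95 at offsets 16–19.
U+1F9D7 → 4-byte form F0 9F A7 97 at offsets 20–23.
Offset 21 falls in char 8's range; it's byte 2 of F0 9F A7 97 = 0x9F.

0x9F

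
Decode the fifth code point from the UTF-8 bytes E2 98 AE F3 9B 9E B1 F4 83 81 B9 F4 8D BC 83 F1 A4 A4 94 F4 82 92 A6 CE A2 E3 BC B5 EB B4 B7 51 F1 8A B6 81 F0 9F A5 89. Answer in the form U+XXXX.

U+64914

Offset 0: leading byte 0xE2 = 11100010 → 3-byte char #1 = E2 98 AE.
Offset 3: leading byte 0xF3 = 11110011 → 4-byte char #2 = F3 9B 9E B1.
Offset 7: leading byte 0xF4 = 11110100 → 4-byte char #3 = F4 83 81 B9.
Offset 11: leading byte 0xF4 = 11110100 → 4-byte char #4 = F4 8D BC 83.
Offset 15: leading byte 0xF1 = 11110001 → 4-byte char #5 = F1 A4 A4 94.
Leading byte 0xF1 = 11110001 matches 11110xxx → 4-byte sequence.
Byte 1: 0xF1 = 11110001, payload 001 (3 bits).
Byte 2: 0xA4 = 10100100 (10xxxxxx ✓), payload 100100.
Byte 3: 0xA4 = 10100100 (10xxxxxx ✓), payload 100100.
Byte 4: 0x94 = 10010100 (10xxxxxx ✓), payload 010100.
Concatenate: 001100100100100010100 = 0x64914 (21 bits → U+64914).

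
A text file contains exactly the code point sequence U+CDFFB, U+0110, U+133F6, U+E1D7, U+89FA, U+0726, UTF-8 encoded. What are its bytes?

U+CDFFB: 4-byte form → F3 8D BF BB.
U+0110: 2-byte form → C4 90.
U+133F6: 4-byte form → F0 93 8F B6.
U+E1D7: 3-byte form → EE 87 97.
U+89FA: 3-byte form → E8 A7 BA.
U+0726: 2-byte form → DC A6.
Concatenated (18 bytes): F3 8D BF BB C4 90 F0 93 8F B6 EE 87 97 E8 A7 BA DC A6.

F3 8D BF BB C4 90 F0 93 8F B6 EE 87 97 E8 A7 BA DC A6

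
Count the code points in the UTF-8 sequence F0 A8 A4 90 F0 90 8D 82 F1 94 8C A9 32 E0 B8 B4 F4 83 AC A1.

6

Byte at offset 0: 0xF0 = 11110000 → 4-byte char (#1). Advance 4.
Byte at offset 4: 0xF0 = 11110000 → 4-byte char (#2). Advance 4.
Byte at offset 8: 0xF1 = 11110001 → 4-byte char (#3). Advance 4.
Byte at offset 12: 0x32 = 00110010 → 1-byte char (#4). Advance 1.
Byte at offset 13: 0xE0 = 11100000 → 3-byte char (#5). Advance 3.
Byte at offset 16: 0xF4 = 11110100 → 4-byte char (#6). Advance 4.
Reached end at offset 20 after 6 code points.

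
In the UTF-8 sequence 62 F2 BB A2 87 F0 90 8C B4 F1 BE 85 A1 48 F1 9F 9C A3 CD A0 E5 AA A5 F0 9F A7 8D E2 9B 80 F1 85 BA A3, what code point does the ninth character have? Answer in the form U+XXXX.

Offset 0: leading byte 0x62 = 01100010 → 1-byte char #1 = 62.
Offset 1: leading byte 0xF2 = 11110010 → 4-byte char #2 = F2 BB A2 87.
Offset 5: leading byte 0xF0 = 11110000 → 4-byte char #3 = F0 90 8C B4.
Offset 9: leading byte 0xF1 = 11110001 → 4-byte char #4 = F1 BE 85 A1.
Offset 13: leading byte 0x48 = 01001000 → 1-byte char #5 = 48.
Offset 14: leading byte 0xF1 = 11110001 → 4-byte char #6 = F1 9F 9C A3.
Offset 18: leading byte 0xCD = 11001101 → 2-byte char #7 = CD A0.
Offset 20: leading byte 0xE5 = 11100101 → 3-byte char #8 = E5 AA A5.
Offset 23: leading byte 0xF0 = 11110000 → 4-byte char #9 = F0 9F A7 8D.
Leading byte 0xF0 = 11110000 matches 11110xxx → 4-byte sequence.
Byte 1: 0xF0 = 11110000, payload 000 (3 bits).
Byte 2: 0x9F = 10011111 (10xxxxxx ✓), payload 011111.
Byte 3: 0xA7 = 10100111 (10xxxxxx ✓), payload 100111.
Byte 4: 0x8D = 10001101 (10xxxxxx ✓), payload 001101.
Concatenate: 000011111100111001101 = 0x1F9CD (21 bits → U+1F9CD).

U+1F9CD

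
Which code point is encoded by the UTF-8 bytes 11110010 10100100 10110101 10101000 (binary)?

U+A4D68

Leading byte 0xF2 = 11110010 matches 11110xxx → 4-byte sequence.
Byte 1: 0xF2 = 11110010, payload 010 (3 bits).
Byte 2: 0xA4 = 10100100 (10xxxxxx ✓), payload 100100.
Byte 3: 0xB5 = 10110101 (10xxxxxx ✓), payload 110101.
Byte 4: 0xA8 = 10101000 (10xxxxxx ✓), payload 101000.
Concatenate: 010100100110101101000 = 0xA4D68 (21 bits → U+A4D68).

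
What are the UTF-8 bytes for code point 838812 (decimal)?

U+CCC9C = 0xCCC9C = 838812 decimal. In range U+10000–U+10FFFF → 4-byte form: 11110xxx 10xxxxxx 10xxxxxx 10xxxxxx.
Binary (21 bits): 011001100110010011100.
Split 3+6+6+6: 011 | 001100 | 110010 | 011100.
Byte 1: 11110011 = 0xF3.
Byte 2: 10001100 = 0x8C.
Byte 3: 10110010 = 0xB2.
Byte 4: 10011100 = 0x9C.

F3 8C B2 9C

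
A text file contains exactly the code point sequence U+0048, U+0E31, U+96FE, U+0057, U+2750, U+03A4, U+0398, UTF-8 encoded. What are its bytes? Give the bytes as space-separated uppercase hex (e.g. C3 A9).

U+0048: 1-byte form → 48.
U+0E31: 3-byte form → E0 B8 B1.
U+96FE: 3-byte form → E9 9B BE.
U+0057: 1-byte form → 57.
U+2750: 3-byte form → E2 9D 90.
U+03A4: 2-byte form → CE A4.
U+0398: 2-byte form → CE 98.
Concatenated (15 bytes): 48 E0 B8 B1 E9 9B BE 57 E2 9D 90 CE A4 CE 98.

48 E0 B8 B1 E9 9B BE 57 E2 9D 90 CE A4 CE 98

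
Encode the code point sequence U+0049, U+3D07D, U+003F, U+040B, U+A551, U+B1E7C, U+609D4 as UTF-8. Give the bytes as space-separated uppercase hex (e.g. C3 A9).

U+0049: 1-byte form → 49.
U+3D07D: 4-byte form → F0 BD 81 BD.
U+003F: 1-byte form → 3F.
U+040B: 2-byte form → D0 8B.
U+A551: 3-byte form → EA 95 91.
U+B1E7C: 4-byte form → F2 B1 B9 BC.
U+609D4: 4-byte form → F1 A0 A7 94.
Concatenated (19 bytes): 49 F0 BD 81 BD 3F D0 8B EA 95 91 F2 B1 B9 BC F1 A0 A7 94.

49 F0 BD 81 BD 3F D0 8B EA 95 91 F2 B1 B9 BC F1 A0 A7 94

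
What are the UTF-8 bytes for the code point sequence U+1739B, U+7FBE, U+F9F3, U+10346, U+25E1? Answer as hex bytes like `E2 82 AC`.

U+1739B: 4-byte form → F0 97 8E 9B.
U+7FBE: 3-byte form → E7 BE BE.
U+F9F3: 3-byte form → EF A7 B3.
U+10346: 4-byte form → F0 90 8D 86.
U+25E1: 3-byte form → E2 97 A1.
Concatenated (17 bytes): F0 97 8E 9B E7 BE BE EF A7 B3 F0 90 8D 86 E2 97 A1.

F0 97 8E 9B E7 BE BE EF A7 B3 F0 90 8D 86 E2 97 A1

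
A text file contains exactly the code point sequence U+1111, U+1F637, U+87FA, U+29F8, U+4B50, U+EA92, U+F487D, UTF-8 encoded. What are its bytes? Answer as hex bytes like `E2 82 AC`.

U+1111: 3-byte form → E1 84 91.
U+1F637: 4-byte form → F0 9F 98 B7.
U+87FA: 3-byte form → E8 9F BA.
U+29F8: 3-byte form → E2 A7 B8.
U+4B50: 3-byte form → E4 AD 90.
U+EA92: 3-byte form → EE AA 92.
U+F487D: 4-byte form → F3 B4 A1 BD.
Concatenated (23 bytes): E1 84 91 F0 9F 98 B7 E8 9F BA E2 A7 B8 E4 AD 90 EE AA 92 F3 B4 A1 BD.

E1 84 91 F0 9F 98 B7 E8 9F BA E2 A7 B8 E4 AD 90 EE AA 92 F3 B4 A1 BD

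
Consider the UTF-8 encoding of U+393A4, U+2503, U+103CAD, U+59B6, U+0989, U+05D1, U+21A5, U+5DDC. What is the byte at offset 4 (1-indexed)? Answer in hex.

1-indexed offset 4 is 0-indexed offset 3.
U+393A4 → 4-byte form F0 B9 8E A4 at offsets 0–3.
Offset 3 falls in char 1's range; it's byte 4 of F0 B9 8E A4 = 0xA4.

0xA4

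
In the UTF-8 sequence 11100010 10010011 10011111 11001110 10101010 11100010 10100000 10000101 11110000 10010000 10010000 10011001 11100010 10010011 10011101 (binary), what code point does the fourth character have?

U+10419

Offset 0: leading byte 0xE2 = 11100010 → 3-byte char #1 = E2 93 9F.
Offset 3: leading byte 0xCE = 11001110 → 2-byte char #2 = CE AA.
Offset 5: leading byte 0xE2 = 11100010 → 3-byte char #3 = E2 A0 85.
Offset 8: leading byte 0xF0 = 11110000 → 4-byte char #4 = F0 90 90 99.
Leading byte 0xF0 = 11110000 matches 11110xxx → 4-byte sequence.
Byte 1: 0xF0 = 11110000, payload 000 (3 bits).
Byte 2: 0x90 = 10010000 (10xxxxxx ✓), payload 010000.
Byte 3: 0x90 = 10010000 (10xxxxxx ✓), payload 010000.
Byte 4: 0x99 = 10011001 (10xxxxxx ✓), payload 011001.
Concatenate: 000010000010000011001 = 0x10419 (21 bits → U+10419).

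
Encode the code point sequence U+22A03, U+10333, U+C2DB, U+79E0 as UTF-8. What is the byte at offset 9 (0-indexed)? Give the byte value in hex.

0x8B

U+22A03 → 4-byte form F0 A2 A8 83 at offsets 0–3.
U+10333 → 4-byte form F0 90 8C B3 at offsets 4–7.
U+C2DB → 3-byte form EC 8B 9B at offsets 8–10.
Offset 9 falls in char 3's range; it's byte 2 of EC 8B 9B = 0x8B.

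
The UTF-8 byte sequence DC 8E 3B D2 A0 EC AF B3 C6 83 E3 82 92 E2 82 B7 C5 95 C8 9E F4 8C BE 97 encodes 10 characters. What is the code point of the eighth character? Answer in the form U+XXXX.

U+0155

Offset 0: leading byte 0xDC = 11011100 → 2-byte char #1 = DC 8E.
Offset 2: leading byte 0x3B = 00111011 → 1-byte char #2 = 3B.
Offset 3: leading byte 0xD2 = 11010010 → 2-byte char #3 = D2 A0.
Offset 5: leading byte 0xEC = 11101100 → 3-byte char #4 = EC AF B3.
Offset 8: leading byte 0xC6 = 11000110 → 2-byte char #5 = C6 83.
Offset 10: leading byte 0xE3 = 11100011 → 3-byte char #6 = E3 82 92.
Offset 13: leading byte 0xE2 = 11100010 → 3-byte char #7 = E2 82 B7.
Offset 16: leading byte 0xC5 = 11000101 → 2-byte char #8 = C5 95.
Leading byte 0xC5 = 11000101 matches 110xxxxx → 2-byte sequence.
Byte 1: 0xC5 = 11000101, payload 00101 (5 bits).
Byte 2: 0x95 = 10010101 (10xxxxxx ✓), payload 010101.
Concatenate: 00101010101 = 0x155 (11 bits → U+0155).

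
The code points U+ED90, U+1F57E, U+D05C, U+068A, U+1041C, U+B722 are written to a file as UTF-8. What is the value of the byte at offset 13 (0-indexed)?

U+ED90 → 3-byte form EE B6 90 at offsets 0–2.
U+1F57E → 4-byte form F0 9F 95 BE at offsets 3–6.
U+D05C → 3-byte form ED 81 9C at offsets 7–9.
U+068A → 2-byte form DA 8A at offsets 10–11.
U+1041C → 4-byte form F0 90 90 9C at offsets 12–15.
Offset 13 falls in char 5's range; it's byte 2 of F0 90 90 9C = 0x90.

0x90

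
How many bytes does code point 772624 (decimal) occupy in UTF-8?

4

U+BCA10 = 0xBCA10. UTF-8 uses 1 byte below 0x80, 2 below 0x800, 3 below 0x10000, 4 up to 0x10FFFF. 0xBCA10 is in U+10000–U+10FFFF → 4 bytes.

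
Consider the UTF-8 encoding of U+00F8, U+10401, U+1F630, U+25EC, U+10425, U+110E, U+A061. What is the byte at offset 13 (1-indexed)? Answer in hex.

1-indexed offset 13 is 0-indexed offset 12.
U+00F8 → 2-byte form C3 B8 at offsets 0–1.
U+10401 → 4-byte form F0 90 90 81 at offsets 2–5.
U+1F630 → 4-byte form F0 9F 98 B0 at offsets 6–9.
U+25EC → 3-byte form E2 97 AC at offsets 10–12.
Offset 12 falls in char 4's range; it's byte 3 of E2 97 AC = 0xAC.

0xAC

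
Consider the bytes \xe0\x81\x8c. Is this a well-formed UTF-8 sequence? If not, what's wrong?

invalid (overlong encoding)

Leading byte 0xE0 = 11100000 → 3-byte form.
Continuation bytes all match 10xxxxxx. Payload decodes to 0x4C.
But 0x4C < 0x800, the minimum for a 3-byte sequence — this is an overlong encoding.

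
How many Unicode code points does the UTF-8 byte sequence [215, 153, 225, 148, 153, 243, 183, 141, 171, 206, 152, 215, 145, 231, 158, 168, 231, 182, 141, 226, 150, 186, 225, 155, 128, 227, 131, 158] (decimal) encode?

Byte at offset 0: 0xD7 = 11010111 → 2-byte char (#1). Advance 2.
Byte at offset 2: 0xE1 = 11100001 → 3-byte char (#2). Advance 3.
Byte at offset 5: 0xF3 = 11110011 → 4-byte char (#3). Advance 4.
Byte at offset 9: 0xCE = 11001110 → 2-byte char (#4). Advance 2.
Byte at offset 11: 0xD7 = 11010111 → 2-byte char (#5). Advance 2.
Byte at offset 13: 0xE7 = 11100111 → 3-byte char (#6). Advance 3.
Byte at offset 16: 0xE7 = 11100111 → 3-byte char (#7). Advance 3.
Byte at offset 19: 0xE2 = 11100010 → 3-byte char (#8). Advance 3.
Byte at offset 22: 0xE1 = 11100001 → 3-byte char (#9). Advance 3.
Byte at offset 25: 0xE3 = 11100011 → 3-byte char (#10). Advance 3.
Reached end at offset 28 after 10 code points.

10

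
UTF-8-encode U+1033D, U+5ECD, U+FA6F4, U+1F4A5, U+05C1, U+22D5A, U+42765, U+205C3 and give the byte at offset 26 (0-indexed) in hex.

U+1033D → 4-byte form F0 90 8C BD at offsets 0–3.
U+5ECD → 3-byte form E5 BB 8D at offsets 4–6.
U+FA6F4 → 4-byte form F3 BA 9B B4 at offsets 7–10.
U+1F4A5 → 4-byte form F0 9F 92 A5 at offsets 11–14.
U+05C1 → 2-byte form D7 81 at offsets 15–16.
U+22D5A → 4-byte form F0 A2 B5 9A at offsets 17–20.
U+42765 → 4-byte form F1 82 9D A5 at offsets 21–24.
U+205C3 → 4-byte form F0 A0 97 83 at offsets 25–28.
Offset 26 falls in char 8's range; it's byte 2 of F0 A0 97 83 = 0xA0.

0xA0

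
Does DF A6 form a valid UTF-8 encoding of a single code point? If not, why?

valid

Leading byte 0xDF = 11011111 → 2-byte form.
Continuation bytes 0xA6=10100110 all match 10xxxxxx.
Decoded value 0x7E6 is ≥ 0x80 (shortest form) and not a surrogate.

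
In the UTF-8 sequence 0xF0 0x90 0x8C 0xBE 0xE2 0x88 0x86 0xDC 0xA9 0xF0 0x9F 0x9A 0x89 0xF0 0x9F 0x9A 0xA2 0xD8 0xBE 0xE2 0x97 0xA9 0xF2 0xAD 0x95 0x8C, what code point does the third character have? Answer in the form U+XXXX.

U+0729

Offset 0: leading byte 0xF0 = 11110000 → 4-byte char #1 = F0 90 8C BE.
Offset 4: leading byte 0xE2 = 11100010 → 3-byte char #2 = E2 88 86.
Offset 7: leading byte 0xDC = 11011100 → 2-byte char #3 = DC A9.
Leading byte 0xDC = 11011100 matches 110xxxxx → 2-byte sequence.
Byte 1: 0xDC = 11011100, payload 11100 (5 bits).
Byte 2: 0xA9 = 10101001 (10xxxxxx ✓), payload 101001.
Concatenate: 11100101001 = 0x729 (11 bits → U+0729).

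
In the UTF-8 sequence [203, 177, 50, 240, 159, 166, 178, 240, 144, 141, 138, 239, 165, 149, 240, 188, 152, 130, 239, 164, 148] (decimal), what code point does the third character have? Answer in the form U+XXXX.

Offset 0: leading byte 0xCB = 11001011 → 2-byte char #1 = CB B1.
Offset 2: leading byte 0x32 = 00110010 → 1-byte char #2 = 32.
Offset 3: leading byte 0xF0 = 11110000 → 4-byte char #3 = F0 9F A6 B2.
Leading byte 0xF0 = 11110000 matches 11110xxx → 4-byte sequence.
Byte 1: 0xF0 = 11110000, payload 000 (3 bits).
Byte 2: 0x9F = 10011111 (10xxxxxx ✓), payload 011111.
Byte 3: 0xA6 = 10100110 (10xxxxxx ✓), payload 100110.
Byte 4: 0xB2 = 10110010 (10xxxxxx ✓), payload 110010.
Concatenate: 000011111100110110010 = 0x1F9B2 (21 bits → U+1F9B2).

U+1F9B2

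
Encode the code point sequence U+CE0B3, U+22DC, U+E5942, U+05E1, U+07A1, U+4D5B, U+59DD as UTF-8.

U+CE0B3: 4-byte form → F3 8E 82 B3.
U+22DC: 3-byte form → E2 8B 9C.
U+E5942: 4-byte form → F3 A5 A5 82.
U+05E1: 2-byte form → D7 A1.
U+07A1: 2-byte form → DE A1.
U+4D5B: 3-byte form → E4 B5 9B.
U+59DD: 3-byte form → E5 A7 9D.
Concatenated (21 bytes): F3 8E 82 B3 E2 8B 9C F3 A5 A5 82 D7 A1 DE A1 E4 B5 9B E5 A7 9D.

F3 8E 82 B3 E2 8B 9C F3 A5 A5 82 D7 A1 DE A1 E4 B5 9B E5 A7 9D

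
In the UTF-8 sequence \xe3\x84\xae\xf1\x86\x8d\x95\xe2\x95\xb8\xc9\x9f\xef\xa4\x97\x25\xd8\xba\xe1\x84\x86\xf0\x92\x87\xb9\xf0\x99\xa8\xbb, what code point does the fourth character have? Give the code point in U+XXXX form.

U+025F

Offset 0: leading byte 0xE3 = 11100011 → 3-byte char #1 = E3 84 AE.
Offset 3: leading byte 0xF1 = 11110001 → 4-byte char #2 = F1 86 8D 95.
Offset 7: leading byte 0xE2 = 11100010 → 3-byte char #3 = E2 95 B8.
Offset 10: leading byte 0xC9 = 11001001 → 2-byte char #4 = C9 9F.
Leading byte 0xC9 = 11001001 matches 110xxxxx → 2-byte sequence.
Byte 1: 0xC9 = 11001001, payload 01001 (5 bits).
Byte 2: 0x9F = 10011111 (10xxxxxx ✓), payload 011111.
Concatenate: 01001011111 = 0x25F (11 bits → U+025F).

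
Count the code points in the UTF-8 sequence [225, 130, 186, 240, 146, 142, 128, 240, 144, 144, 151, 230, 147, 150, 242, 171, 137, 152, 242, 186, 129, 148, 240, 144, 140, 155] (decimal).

Byte at offset 0: 0xE1 = 11100001 → 3-byte char (#1). Advance 3.
Byte at offset 3: 0xF0 = 11110000 → 4-byte char (#2). Advance 4.
Byte at offset 7: 0xF0 = 11110000 → 4-byte char (#3). Advance 4.
Byte at offset 11: 0xE6 = 11100110 → 3-byte char (#4). Advance 3.
Byte at offset 14: 0xF2 = 11110010 → 4-byte char (#5). Advance 4.
Byte at offset 18: 0xF2 = 11110010 → 4-byte char (#6). Advance 4.
Byte at offset 22: 0xF0 = 11110000 → 4-byte char (#7). Advance 4.
Reached end at offset 26 after 7 code points.

7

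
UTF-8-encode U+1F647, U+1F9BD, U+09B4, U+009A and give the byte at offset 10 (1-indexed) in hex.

1-indexed offset 10 is 0-indexed offset 9.
U+1F647 → 4-byte form F0 9F 99 87 at offsets 0–3.
U+1F9BD → 4-byte form F0 9F A6 BD at offsets 4–7.
U+09B4 → 3-byte form E0 A6 B4 at offsets 8–10.
Offset 9 falls in char 3's range; it's byte 2 of E0 A6 B4 = 0xA6.

0xA6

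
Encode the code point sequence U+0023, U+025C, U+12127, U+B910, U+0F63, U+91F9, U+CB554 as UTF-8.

U+0023: 1-byte form → 23.
U+025C: 2-byte form → C9 9C.
U+12127: 4-byte form → F0 92 84 A7.
U+B910: 3-byte form → EB A4 90.
U+0F63: 3-byte form → E0 BD A3.
U+91F9: 3-byte form → E9 87 B9.
U+CB554: 4-byte form → F3 8B 95 94.
Concatenated (20 bytes): 23 C9 9C F0 92 84 A7 EB A4 90 E0 BD A3 E9 87 B9 F3 8B 95 94.

23 C9 9C F0 92 84 A7 EB A4 90 E0 BD A3 E9 87 B9 F3 8B 95 94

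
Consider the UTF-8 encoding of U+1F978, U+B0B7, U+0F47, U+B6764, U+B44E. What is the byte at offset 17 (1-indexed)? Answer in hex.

0x8E

1-indexed offset 17 is 0-indexed offset 16.
U+1F978 → 4-byte form F0 9F A5 B8 at offsets 0–3.
U+B0B7 → 3-byte form EB 82 B7 at offsets 4–6.
U+0F47 → 3-byte form E0 BD 87 at offsets 7–9.
U+B6764 → 4-byte form F2 B6 9D A4 at offsets 10–13.
U+B44E → 3-byte form EB 91 8E at offsets 14–16.
Offset 16 falls in char 5's range; it's byte 3 of EB 91 8E = 0x8E.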